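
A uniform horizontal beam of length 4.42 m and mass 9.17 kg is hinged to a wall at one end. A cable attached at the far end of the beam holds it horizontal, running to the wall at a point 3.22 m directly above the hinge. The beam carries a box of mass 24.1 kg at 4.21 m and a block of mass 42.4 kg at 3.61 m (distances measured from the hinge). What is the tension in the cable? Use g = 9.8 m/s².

Choose the hinge as the axis so the unknown hinge reaction has zero arm there.
Beam weight: 9.17 × 9.8 = 89.87 N down at 2.21 m → arm 2.21 m, τ = 89.87 × 2.21 = 198.6 N·m clockwise.
Box: 24.1 × 9.8 = 236.2 N down at 4.21 m → arm 4.21 m, τ = 236.2 × 4.21 = 994.4 N·m clockwise.
Block: 42.4 × 9.8 = 415.5 N down at 3.61 m → arm 3.61 m, τ = 415.5 × 3.61 = 1500 N·m clockwise.
Total clockwise load moment = 2693 N·m.
The cable tension T acts at 4.42 m; only its component perpendicular to the beam, T sinθ, produces torque. sinθ = h/√(h²+d²) = 3.22/√(3.22²+4.42²) = 0.5888.
Balancing moments: T × 4.42 × 0.5888 = 2693, giving T = 2693 / 2.602 = 1030 N.

T ≈ 1030 N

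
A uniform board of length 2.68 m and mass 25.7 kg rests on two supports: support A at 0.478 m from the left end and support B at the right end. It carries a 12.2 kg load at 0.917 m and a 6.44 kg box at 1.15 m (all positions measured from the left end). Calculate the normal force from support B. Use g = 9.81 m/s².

About support A:
Beam weight: 25.7 × 9.81 = 252.1 N down at 1.34 m → arm 0.862 m, τ = 252.1 × 0.862 = 217.3 N·m clockwise.
Load: 12.2 × 9.81 = 119.7 N down at 0.917 m → arm 0.439 m, τ = 119.7 × 0.439 = 52.55 N·m clockwise.
Box: 6.44 × 9.81 = 63.18 N down at 1.15 m → arm 0.672 m, τ = 63.18 × 0.672 = 42.46 N·m clockwise.
Net load moment about support A = 312.3 N·m clockwise.
Reaction R at support B is upward at 2.68 m, arm 2.202 m → moment R × 2.202 counterclockwise.
Setting net torque to zero: R × 2.202 = 312.3 → R = 142 N.

R_B ≈ 142 N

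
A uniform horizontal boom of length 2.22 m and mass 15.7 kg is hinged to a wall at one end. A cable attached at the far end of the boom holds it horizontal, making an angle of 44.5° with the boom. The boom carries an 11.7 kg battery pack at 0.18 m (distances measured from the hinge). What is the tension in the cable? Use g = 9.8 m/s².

T ≈ 123 N

Take moments about the hinge.
Beam weight: 15.7 × 9.8 = 153.9 N down at 1.11 m → arm 1.11 m, τ = 153.9 × 1.11 = 170.8 N·m clockwise.
Battery pack: 11.7 × 9.8 = 114.7 N down at 0.18 m → arm 0.18 m, τ = 114.7 × 0.18 = 20.65 N·m clockwise.
Total clockwise load moment = 191.5 N·m.
The cable tension T acts at 2.22 m; only its component perpendicular to the boom, T sinθ, produces torque. sin 44.5° = 0.7009.
For rotational equilibrium, T × 2.22 × 0.7009 = 191.5, so T = 191.5 / 1.556 = 123 N.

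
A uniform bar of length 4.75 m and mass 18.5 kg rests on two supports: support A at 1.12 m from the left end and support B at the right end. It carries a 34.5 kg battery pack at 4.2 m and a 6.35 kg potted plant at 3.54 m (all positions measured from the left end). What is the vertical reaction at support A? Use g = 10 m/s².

R_A ≈ 194 N

Taking torques about support B:
Beam weight: 18.5 × 10 = 185 N down at 2.375 m → arm 2.375 m, τ = 185 × 2.375 = 439.4 N·m counterclockwise.
Battery pack: 34.5 × 10 = 345 N down at 4.2 m → arm 0.55 m, τ = 345 × 0.55 = 189.8 N·m counterclockwise.
Potted plant: 6.35 × 10 = 63.5 N down at 3.54 m → arm 1.21 m, τ = 63.5 × 1.21 = 76.83 N·m counterclockwise.
Net load moment about support B = 706 N·m counterclockwise.
Reaction R at support A is upward at 1.12 m, arm 3.63 m → moment R × 3.63 clockwise.
Setting net torque to zero: R × 3.63 = 706 → R = 194 N.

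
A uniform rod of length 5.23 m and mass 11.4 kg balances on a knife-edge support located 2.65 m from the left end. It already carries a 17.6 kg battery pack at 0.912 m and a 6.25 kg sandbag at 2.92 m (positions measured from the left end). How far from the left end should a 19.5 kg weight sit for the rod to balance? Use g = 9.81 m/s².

Sum moments about the knife-edge support (at 2.65 m from the left end) (the support reaction has zero arm there).
Beam weight: 11.4 × 9.81 = 111.8 N down at 2.615 m → arm 0.035 m, τ = 111.8 × 0.035 = 3.913 N·m counterclockwise.
Battery pack: 17.6 × 9.81 = 172.7 N down at 0.912 m → arm 1.738 m, τ = 172.7 × 1.738 = 300.2 N·m counterclockwise.
Sandbag: 6.25 × 9.81 = 61.31 N down at 2.92 m → arm 0.27 m, τ = 61.31 × 0.27 = 16.55 N·m clockwise.
Net moment of existing loads = 287.6 N·m counterclockwise.
The weight weighs 19.5 × 9.81 = 191.3 N and must supply an equal clockwise moment, so its lever arm about the knife-edge support is 287.6 / 191.3 = 1.5 m.
That puts it at 2.65 + 1.5 = 4.15 m from the left end.

x ≈ 4.15 m from the left end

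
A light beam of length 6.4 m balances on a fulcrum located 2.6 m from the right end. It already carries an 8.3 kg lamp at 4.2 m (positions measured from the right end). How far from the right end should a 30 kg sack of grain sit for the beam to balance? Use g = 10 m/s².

x ≈ 2.16 m from the right end

About the fulcrum (at 2.6 m from the right end):
Lamp: 8.3 × 10 = 83 N down at 4.2 m → arm 1.6 m, τ = 83 × 1.6 = 132.8 N·m counterclockwise.
Net moment of existing loads = 132.8 N·m counterclockwise.
The sack of grain weighs 30 × 10 = 300 N and must supply an equal clockwise moment, so its lever arm about the fulcrum is 132.8 / 300 = 0.443 m.
That puts it at 2.6 − 0.443 = 2.16 m from the right end.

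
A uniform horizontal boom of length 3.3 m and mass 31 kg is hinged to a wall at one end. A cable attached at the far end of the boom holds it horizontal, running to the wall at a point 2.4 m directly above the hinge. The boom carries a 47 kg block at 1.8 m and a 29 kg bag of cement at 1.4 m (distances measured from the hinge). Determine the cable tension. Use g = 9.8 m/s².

Choose the hinge as the axis so the unknown hinge reaction has zero arm there.
Beam weight: 31 × 9.8 = 303.8 N down at 1.65 m → arm 1.65 m, τ = 303.8 × 1.65 = 501.3 N·m clockwise.
Block: 47 × 9.8 = 460.6 N down at 1.8 m → arm 1.8 m, τ = 460.6 × 1.8 = 829.1 N·m clockwise.
Bag of cement: 29 × 9.8 = 284.2 N down at 1.4 m → arm 1.4 m, τ = 284.2 × 1.4 = 397.9 N·m clockwise.
Total clockwise load moment = 1728 N·m.
The cable tension T acts at 3.3 m; only its component perpendicular to the boom, T sinθ, produces torque. sinθ = h/√(h²+d²) = 2.4/√(2.4²+3.3²) = 0.5882.
Balancing moments: T × 3.3 × 0.5882 = 1728, giving T = 1728 / 1.941 = 890 N.

T ≈ 890 N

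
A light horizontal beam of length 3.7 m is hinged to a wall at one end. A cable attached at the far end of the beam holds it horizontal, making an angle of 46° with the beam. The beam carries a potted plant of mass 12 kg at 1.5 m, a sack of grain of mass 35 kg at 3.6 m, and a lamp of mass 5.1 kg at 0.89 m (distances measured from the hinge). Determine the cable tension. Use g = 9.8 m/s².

Sum moments about the hinge (the unknown hinge reaction has zero arm there).
Potted plant: 12 × 9.8 = 117.6 N down at 1.5 m → arm 1.5 m, τ = 117.6 × 1.5 = 176.4 N·m clockwise.
Sack of grain: 35 × 9.8 = 343 N down at 3.6 m → arm 3.6 m, τ = 343 × 3.6 = 1235 N·m clockwise.
Lamp: 5.1 × 9.8 = 49.98 N down at 0.89 m → arm 0.89 m, τ = 49.98 × 0.89 = 44.48 N·m clockwise.
Total clockwise load moment = 1456 N·m.
The cable tension T acts at 3.7 m; only its component perpendicular to the beam, T sinθ, produces torque. sin 46° = 0.7193.
Στ = 0 ⇒ T × 3.7 × 0.7193 = 1456 ⇒ T = 1456 / 2.661 = 547 N.

T ≈ 547 N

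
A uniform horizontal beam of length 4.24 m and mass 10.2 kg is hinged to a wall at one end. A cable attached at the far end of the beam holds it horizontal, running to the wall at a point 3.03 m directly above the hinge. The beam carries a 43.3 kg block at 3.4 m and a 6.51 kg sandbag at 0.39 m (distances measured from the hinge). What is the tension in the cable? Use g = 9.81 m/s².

T ≈ 682 N

Take moments about the hinge.
Beam weight: 10.2 × 9.81 = 100.1 N down at 2.12 m → arm 2.12 m, τ = 100.1 × 2.12 = 212.2 N·m clockwise.
Block: 43.3 × 9.81 = 424.8 N down at 3.4 m → arm 3.4 m, τ = 424.8 × 3.4 = 1444 N·m clockwise.
Sandbag: 6.51 × 9.81 = 63.86 N down at 0.39 m → arm 0.39 m, τ = 63.86 × 0.39 = 24.91 N·m clockwise.
Total clockwise load moment = 1681 N·m.
The cable tension T acts at 4.24 m; only its component perpendicular to the beam, T sinθ, produces torque. sinθ = h/√(h²+d²) = 3.03/√(3.03²+4.24²) = 0.5814.
Balancing moments: T × 4.24 × 0.5814 = 1681, giving T = 1681 / 2.465 = 682 N.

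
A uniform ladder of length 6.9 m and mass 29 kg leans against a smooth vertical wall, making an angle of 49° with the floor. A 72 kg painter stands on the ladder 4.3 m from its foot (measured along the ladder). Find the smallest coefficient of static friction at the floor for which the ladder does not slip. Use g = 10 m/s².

Take moments about the foot of the ladder.
Ladder weight 29×10 = 290 N acts at 3.45 m along the ladder; its horizontal arm is 3.45·cos49° = 2.263 m → τ = 656.3 N·m clockwise.
Painter: 72×10 = 720 N at 4.3 m → arm 2.821 m → τ = 2031 N·m clockwise.
Wall normal N acts horizontally at the top; its moment arm is the height L sinθ = 6.9·sin49° = 5.207 m, counterclockwise.
Balancing moments: N × 5.207 = 2687, giving N = 516 N.
ΣFx = 0 ⇒ f = N_wall = 516 N. ΣFy = 0 ⇒ N_floor = 1010 N.
μ_min = f / N_floor = 516 / 1010 = 0.511.

μ_min ≈ 0.511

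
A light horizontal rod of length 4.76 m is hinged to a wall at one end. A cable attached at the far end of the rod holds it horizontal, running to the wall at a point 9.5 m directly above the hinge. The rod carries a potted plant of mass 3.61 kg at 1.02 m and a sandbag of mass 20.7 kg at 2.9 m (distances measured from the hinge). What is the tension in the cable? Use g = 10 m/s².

T ≈ 150 N

About the hinge:
Potted plant: 3.61 × 10 = 36.1 N down at 1.02 m → arm 1.02 m, τ = 36.1 × 1.02 = 36.82 N·m clockwise.
Sandbag: 20.7 × 10 = 207 N down at 2.9 m → arm 2.9 m, τ = 207 × 2.9 = 600.3 N·m clockwise.
Total clockwise load moment = 637.1 N·m.
The cable tension T acts at 4.76 m; only its component perpendicular to the rod, T sinθ, produces torque. sinθ = h/√(h²+d²) = 9.5/√(9.5²+4.76²) = 0.8941.
Στ = 0 ⇒ T × 4.76 × 0.8941 = 637.1 ⇒ T = 637.1 / 4.256 = 150 N.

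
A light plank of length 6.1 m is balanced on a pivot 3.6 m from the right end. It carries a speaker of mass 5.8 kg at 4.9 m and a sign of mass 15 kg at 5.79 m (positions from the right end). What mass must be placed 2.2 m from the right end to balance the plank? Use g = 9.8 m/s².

m ≈ 28.8 kg

Take moments about the pivot (at 3.6 m from the right end).
Speaker: 5.8 × 9.8 = 56.84 N down at 4.9 m → arm 1.3 m, τ = 56.84 × 1.3 = 73.89 N·m counterclockwise.
Sign: 15 × 9.8 = 147 N down at 5.79 m → arm 2.19 m, τ = 147 × 2.19 = 321.9 N·m counterclockwise.
Net moment of known loads = 395.8 N·m counterclockwise.
An unknown mass m at 2.2 m has arm 1.4 m; its moment is m·g·1.4 clockwise.
Στ = 0 ⇒ m × 9.8 × 1.4 = 395.8 ⇒ m = 395.8 / (9.8 × 1.4) = 28.8 kg.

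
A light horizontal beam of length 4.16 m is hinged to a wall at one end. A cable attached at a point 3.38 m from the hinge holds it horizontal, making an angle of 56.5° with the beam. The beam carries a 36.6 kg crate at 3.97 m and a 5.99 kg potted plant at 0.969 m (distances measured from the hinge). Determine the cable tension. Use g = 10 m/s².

Taking torques about the hinge:
Crate: 36.6 × 10 = 366 N down at 3.97 m → arm 3.97 m, τ = 366 × 3.97 = 1453 N·m clockwise.
Potted plant: 5.99 × 10 = 59.9 N down at 0.969 m → arm 0.969 m, τ = 59.9 × 0.969 = 58.04 N·m clockwise.
Total clockwise load moment = 1511 N·m.
The cable tension T acts at 3.38 m; only its component perpendicular to the beam, T sinθ, produces torque. sin 56.5° = 0.8339.
Balancing moments: T × 3.38 × 0.8339 = 1511, giving T = 1511 / 2.819 = 536 N.

T ≈ 536 N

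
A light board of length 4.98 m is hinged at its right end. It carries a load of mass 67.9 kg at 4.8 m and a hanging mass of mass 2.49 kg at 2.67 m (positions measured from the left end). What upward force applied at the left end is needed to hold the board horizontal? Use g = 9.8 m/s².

F ≈ 35.4 N

Taking torques about the right end:
Load: 67.9 × 9.8 = 665.4 N down at 4.8 m → arm 0.18 m, τ = 665.4 × 0.18 = 119.8 N·m counterclockwise.
Hanging mass: 2.49 × 9.8 = 24.4 N down at 2.67 m → arm 2.31 m, τ = 24.4 × 2.31 = 56.36 N·m counterclockwise.
Net moment of the loads = 176.2 N·m counterclockwise.
The upward force F acts at the left end, arm 4.98 m, giving F × 4.98 clockwise.
Balancing moments: F × 4.98 = 176.2, giving F = 176.2 / 4.98 = 35.4 N.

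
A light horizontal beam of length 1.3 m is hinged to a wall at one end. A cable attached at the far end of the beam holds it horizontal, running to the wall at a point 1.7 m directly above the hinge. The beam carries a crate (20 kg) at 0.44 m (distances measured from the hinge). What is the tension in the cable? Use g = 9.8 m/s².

T ≈ 83.5 N

Taking torques about the hinge:
Crate: 20 × 9.8 = 196 N down at 0.44 m → arm 0.44 m, τ = 196 × 0.44 = 86.24 N·m clockwise.
Total clockwise load moment = 86.24 N·m.
The cable tension T acts at 1.3 m; only its component perpendicular to the beam, T sinθ, produces torque. sinθ = h/√(h²+d²) = 1.7/√(1.7²+1.3²) = 0.7944.
Setting net torque to zero: T × 1.3 × 0.7944 = 86.24 → T = 86.24 / 1.033 = 83.5 N.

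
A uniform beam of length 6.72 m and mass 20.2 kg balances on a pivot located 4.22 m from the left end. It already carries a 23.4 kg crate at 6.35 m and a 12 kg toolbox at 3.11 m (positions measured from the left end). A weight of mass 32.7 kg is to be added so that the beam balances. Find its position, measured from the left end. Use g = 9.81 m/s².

Take moments about the pivot (at 4.22 m from the left end).
Beam weight: 20.2 × 9.81 = 198.2 N down at 3.36 m → arm 0.86 m, τ = 198.2 × 0.86 = 170.5 N·m counterclockwise.
Crate: 23.4 × 9.81 = 229.6 N down at 6.35 m → arm 2.13 m, τ = 229.6 × 2.13 = 489 N·m clockwise.
Toolbox: 12 × 9.81 = 117.7 N down at 3.11 m → arm 1.11 m, τ = 117.7 × 1.11 = 130.6 N·m counterclockwise.
Net moment of existing loads = 187.9 N·m clockwise.
The weight weighs 32.7 × 9.81 = 320.8 N and must supply an equal counterclockwise moment, so its lever arm about the pivot is 187.9 / 320.8 = 0.586 m.
That puts it at 4.22 − 0.586 = 3.63 m from the left end.

x ≈ 3.63 m from the left end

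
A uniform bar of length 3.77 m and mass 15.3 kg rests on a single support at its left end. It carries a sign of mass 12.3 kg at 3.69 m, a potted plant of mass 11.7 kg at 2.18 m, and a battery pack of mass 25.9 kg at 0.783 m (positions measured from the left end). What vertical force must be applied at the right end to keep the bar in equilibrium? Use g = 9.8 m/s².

F ≈ 312 N

Take moments about the left end.
Beam weight: 15.3 × 9.8 = 149.9 N down at 1.885 m → arm 1.885 m, τ = 149.9 × 1.885 = 282.6 N·m clockwise.
Sign: 12.3 × 9.8 = 120.5 N down at 3.69 m → arm 3.69 m, τ = 120.5 × 3.69 = 444.6 N·m clockwise.
Potted plant: 11.7 × 9.8 = 114.7 N down at 2.18 m → arm 2.18 m, τ = 114.7 × 2.18 = 250 N·m clockwise.
Battery pack: 25.9 × 9.8 = 253.8 N down at 0.783 m → arm 0.783 m, τ = 253.8 × 0.783 = 198.7 N·m clockwise.
Net moment of the loads = 1176 N·m clockwise.
The upward force F acts at the right end, arm 3.77 m, giving F × 3.77 counterclockwise.
Balancing moments: F × 3.77 = 1176, giving F = 1176 / 3.77 = 312 N.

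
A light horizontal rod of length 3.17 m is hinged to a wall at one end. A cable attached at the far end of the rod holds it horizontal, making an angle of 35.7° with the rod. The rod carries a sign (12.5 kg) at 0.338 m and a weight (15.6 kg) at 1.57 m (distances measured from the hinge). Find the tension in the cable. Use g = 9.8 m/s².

T ≈ 152 N

About the hinge:
Sign: 12.5 × 9.8 = 122.5 N down at 0.338 m → arm 0.338 m, τ = 122.5 × 0.338 = 41.41 N·m clockwise.
Weight: 15.6 × 9.8 = 152.9 N down at 1.57 m → arm 1.57 m, τ = 152.9 × 1.57 = 240.1 N·m clockwise.
Total clockwise load moment = 281.5 N·m.
The cable tension T acts at 3.17 m; only its component perpendicular to the rod, T sinθ, produces torque. sin 35.7° = 0.5835.
Στ = 0 ⇒ T × 3.17 × 0.5835 = 281.5 ⇒ T = 281.5 / 1.85 = 152 N.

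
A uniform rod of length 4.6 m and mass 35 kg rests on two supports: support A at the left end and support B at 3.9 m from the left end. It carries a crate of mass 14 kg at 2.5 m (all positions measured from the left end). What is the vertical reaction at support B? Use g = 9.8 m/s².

Sum moments about support A (its reaction then has zero moment arm).
Beam weight: 35 × 9.8 = 343 N down at 2.3 m → arm 2.3 m, τ = 343 × 2.3 = 788.9 N·m clockwise.
Crate: 14 × 9.8 = 137.2 N down at 2.5 m → arm 2.5 m, τ = 137.2 × 2.5 = 343 N·m clockwise.
Net load moment about support A = 1132 N·m clockwise.
Reaction R at support B is upward at 3.9 m, arm 3.9 m → moment R × 3.9 counterclockwise.
Στ = 0 ⇒ R × 3.9 = 1132 ⇒ R = 290 N.

R_B ≈ 290 N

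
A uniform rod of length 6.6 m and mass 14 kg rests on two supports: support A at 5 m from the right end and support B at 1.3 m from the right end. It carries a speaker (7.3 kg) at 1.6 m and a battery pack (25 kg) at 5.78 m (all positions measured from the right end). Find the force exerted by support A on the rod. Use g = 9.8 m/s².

R_A ≈ 377 N

About support B:
Beam weight: 14 × 9.8 = 137.2 N down at 3.3 m → arm 2 m, τ = 137.2 × 2 = 274.4 N·m counterclockwise.
Speaker: 7.3 × 9.8 = 71.54 N down at 1.6 m → arm 0.3 m, τ = 71.54 × 0.3 = 21.46 N·m counterclockwise.
Battery pack: 25 × 9.8 = 245 N down at 5.78 m → arm 4.48 m, τ = 245 × 4.48 = 1098 N·m counterclockwise.
Net load moment about support B = 1394 N·m counterclockwise.
Reaction R at support A is upward at 5 m, arm 3.7 m → moment R × 3.7 clockwise.
Στ = 0 ⇒ R × 3.7 = 1394 ⇒ R = 377 N.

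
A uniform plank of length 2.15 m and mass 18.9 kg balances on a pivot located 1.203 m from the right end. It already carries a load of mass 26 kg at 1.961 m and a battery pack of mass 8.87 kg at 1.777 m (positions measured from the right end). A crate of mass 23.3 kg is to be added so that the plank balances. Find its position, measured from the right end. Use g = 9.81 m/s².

x ≈ 0.242 m from the right end

Taking torques about the pivot (at 1.203 m from the right end):
Beam weight: 18.9 × 9.81 = 185.4 N down at 1.075 m → arm 0.128 m, τ = 185.4 × 0.128 = 23.73 N·m clockwise.
Load: 26 × 9.81 = 255.1 N down at 1.961 m → arm 0.758 m, τ = 255.1 × 0.758 = 193.4 N·m counterclockwise.
Battery pack: 8.87 × 9.81 = 87.01 N down at 1.777 m → arm 0.574 m, τ = 87.01 × 0.574 = 49.94 N·m counterclockwise.
Net moment of existing loads = 219.6 N·m counterclockwise.
The crate weighs 23.3 × 9.81 = 228.6 N and must supply an equal clockwise moment, so its lever arm about the pivot is 219.6 / 228.6 = 0.961 m.
That puts it at 1.203 − 0.961 = 0.242 m from the right end.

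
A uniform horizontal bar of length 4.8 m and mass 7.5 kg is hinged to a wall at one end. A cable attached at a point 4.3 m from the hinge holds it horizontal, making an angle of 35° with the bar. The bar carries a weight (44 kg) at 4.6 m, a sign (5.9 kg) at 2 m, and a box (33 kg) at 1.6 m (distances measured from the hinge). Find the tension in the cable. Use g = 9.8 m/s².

Taking torques about the hinge:
Beam weight: 7.5 × 9.8 = 73.5 N down at 2.4 m → arm 2.4 m, τ = 73.5 × 2.4 = 176.4 N·m clockwise.
Weight: 44 × 9.8 = 431.2 N down at 4.6 m → arm 4.6 m, τ = 431.2 × 4.6 = 1984 N·m clockwise.
Sign: 5.9 × 9.8 = 57.82 N down at 2 m → arm 2 m, τ = 57.82 × 2 = 115.6 N·m clockwise.
Box: 33 × 9.8 = 323.4 N down at 1.6 m → arm 1.6 m, τ = 323.4 × 1.6 = 517.4 N·m clockwise.
Total clockwise load moment = 2793 N·m.
The cable tension T acts at 4.3 m; only its component perpendicular to the bar, T sinθ, produces torque. sin 35° = 0.5736.
Balancing moments: T × 4.3 × 0.5736 = 2793, giving T = 2793 / 2.466 = 1130 N.

T ≈ 1130 N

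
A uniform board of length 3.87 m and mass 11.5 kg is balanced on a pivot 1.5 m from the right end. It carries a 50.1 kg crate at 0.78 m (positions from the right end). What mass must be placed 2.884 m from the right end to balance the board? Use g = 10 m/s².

Taking torques about the pivot (at 1.5 m from the right end):
Beam weight: 11.5 × 10 = 115 N down at 1.935 m → arm 0.435 m, τ = 115 × 0.435 = 50.02 N·m counterclockwise.
Crate: 50.1 × 10 = 501 N down at 0.78 m → arm 0.72 m, τ = 501 × 0.72 = 360.7 N·m clockwise.
Net moment of known loads = 310.7 N·m clockwise.
An unknown mass m at 2.884 m has arm 1.384 m; its moment is m·g·1.384 counterclockwise.
Balancing moments: m × 10 × 1.384 = 310.7, giving m = 310.7 / (10 × 1.384) = 22.4 kg.

m ≈ 22.4 kg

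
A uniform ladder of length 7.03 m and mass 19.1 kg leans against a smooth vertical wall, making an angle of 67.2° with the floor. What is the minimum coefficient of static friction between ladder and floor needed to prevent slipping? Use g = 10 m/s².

μ_min ≈ 0.21

Sum moments about the foot of the ladder (the floor normal and friction both act there and drop out).
Ladder weight 19.1×10 = 191 N acts at 3.515 m along the ladder; its horizontal arm is 3.515·cos67.2° = 1.362 m → τ = 260.1 N·m clockwise.
Wall normal N acts horizontally at the top; its moment arm is the height L sinθ = 7.03·sin67.2° = 6.481 m, counterclockwise.
Setting net torque to zero: N × 6.481 = 260.1 → N = 40.13 N.
ΣFx = 0 ⇒ f = N_wall = 40.13 N. ΣFy = 0 ⇒ N_floor = 191 N.
μ_min = f / N_floor = 40.13 / 191 = 0.21.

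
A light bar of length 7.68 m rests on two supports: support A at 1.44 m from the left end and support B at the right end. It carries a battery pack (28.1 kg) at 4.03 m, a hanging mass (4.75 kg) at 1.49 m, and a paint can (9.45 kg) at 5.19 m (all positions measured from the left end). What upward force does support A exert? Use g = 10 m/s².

R_A ≈ 249 N

Take moments about support B.
Battery pack: 28.1 × 10 = 281 N down at 4.03 m → arm 3.65 m, τ = 281 × 3.65 = 1026 N·m counterclockwise.
Hanging mass: 4.75 × 10 = 47.5 N down at 1.49 m → arm 6.19 m, τ = 47.5 × 6.19 = 294 N·m counterclockwise.
Paint can: 9.45 × 10 = 94.5 N down at 5.19 m → arm 2.49 m, τ = 94.5 × 2.49 = 235.3 N·m counterclockwise.
Net load moment about support B = 1555 N·m counterclockwise.
Reaction R at support A is upward at 1.44 m, arm 6.24 m → moment R × 6.24 clockwise.
Στ = 0 ⇒ R × 6.24 = 1555 ⇒ R = 249 N.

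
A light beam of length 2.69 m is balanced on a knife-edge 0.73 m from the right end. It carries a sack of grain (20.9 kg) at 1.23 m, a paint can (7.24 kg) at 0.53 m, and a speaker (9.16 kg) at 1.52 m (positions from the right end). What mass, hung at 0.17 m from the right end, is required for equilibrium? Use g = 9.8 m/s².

m ≈ 29 kg

Sum moments about the knife-edge (at 0.73 m from the right end) (the support reaction has zero arm there).
Sack of grain: 20.9 × 9.8 = 204.8 N down at 1.23 m → arm 0.5 m, τ = 204.8 × 0.5 = 102.4 N·m counterclockwise.
Paint can: 7.24 × 9.8 = 70.95 N down at 0.53 m → arm 0.2 m, τ = 70.95 × 0.2 = 14.19 N·m clockwise.
Speaker: 9.16 × 9.8 = 89.77 N down at 1.52 m → arm 0.79 m, τ = 89.77 × 0.79 = 70.92 N·m counterclockwise.
Net moment of known loads = 159.1 N·m counterclockwise.
An unknown mass m at 0.17 m has arm 0.56 m; its moment is m·g·0.56 clockwise.
Balancing moments: m × 9.8 × 0.56 = 159.1, giving m = 159.1 / (9.8 × 0.56) = 29 kg.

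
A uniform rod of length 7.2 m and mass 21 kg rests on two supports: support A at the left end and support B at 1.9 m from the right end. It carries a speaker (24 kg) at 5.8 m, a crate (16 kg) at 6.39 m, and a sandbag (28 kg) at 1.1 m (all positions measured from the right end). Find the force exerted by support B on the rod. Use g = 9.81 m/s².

Sum moments about support A (its reaction then has zero moment arm).
Beam weight: 21 × 9.81 = 206 N down at 3.6 m → arm 3.6 m, τ = 206 × 3.6 = 741.6 N·m clockwise.
Speaker: 24 × 9.81 = 235.4 N down at 5.8 m → arm 1.4 m, τ = 235.4 × 1.4 = 329.6 N·m clockwise.
Crate: 16 × 9.81 = 157 N down at 6.39 m → arm 0.81 m, τ = 157 × 0.81 = 127.2 N·m clockwise.
Sandbag: 28 × 9.81 = 274.7 N down at 1.1 m → arm 6.1 m, τ = 274.7 × 6.1 = 1676 N·m clockwise.
Net load moment about support A = 2874 N·m clockwise.
Reaction R at support B is upward at 1.9 m, arm 5.3 m → moment R × 5.3 counterclockwise.
Setting net torque to zero: R × 5.3 = 2874 → R = 542 N.

R_B ≈ 542 N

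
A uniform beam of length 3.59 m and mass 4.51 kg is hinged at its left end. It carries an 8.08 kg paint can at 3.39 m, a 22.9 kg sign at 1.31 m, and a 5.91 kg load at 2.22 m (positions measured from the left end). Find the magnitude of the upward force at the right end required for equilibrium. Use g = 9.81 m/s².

Take moments about the left end.
Beam weight: 4.51 × 9.81 = 44.24 N down at 1.795 m → arm 1.795 m, τ = 44.24 × 1.795 = 79.41 N·m clockwise.
Paint can: 8.08 × 9.81 = 79.26 N down at 3.39 m → arm 3.39 m, τ = 79.26 × 3.39 = 268.7 N·m clockwise.
Sign: 22.9 × 9.81 = 224.6 N down at 1.31 m → arm 1.31 m, τ = 224.6 × 1.31 = 294.2 N·m clockwise.
Load: 5.91 × 9.81 = 57.98 N down at 2.22 m → arm 2.22 m, τ = 57.98 × 2.22 = 128.7 N·m clockwise.
Net moment of the loads = 771 N·m clockwise.
The upward force F acts at the right end, arm 3.59 m, giving F × 3.59 counterclockwise.
For rotational equilibrium, F × 3.59 = 771, so F = 771 / 3.59 = 215 N.

F ≈ 215 N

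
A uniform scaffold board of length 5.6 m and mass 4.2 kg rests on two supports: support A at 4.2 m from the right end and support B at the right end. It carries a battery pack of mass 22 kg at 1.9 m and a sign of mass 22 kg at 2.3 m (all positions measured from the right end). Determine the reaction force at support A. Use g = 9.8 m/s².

About support B:
Beam weight: 4.2 × 9.8 = 41.16 N down at 2.8 m → arm 2.8 m, τ = 41.16 × 2.8 = 115.2 N·m counterclockwise.
Battery pack: 22 × 9.8 = 215.6 N down at 1.9 m → arm 1.9 m, τ = 215.6 × 1.9 = 409.6 N·m counterclockwise.
Sign: 22 × 9.8 = 215.6 N down at 2.3 m → arm 2.3 m, τ = 215.6 × 2.3 = 495.9 N·m counterclockwise.
Net load moment about support B = 1021 N·m counterclockwise.
Reaction R at support A is upward at 4.2 m, arm 4.2 m → moment R × 4.2 clockwise.
Στ = 0 ⇒ R × 4.2 = 1021 ⇒ R = 243 N.

R_A ≈ 243 N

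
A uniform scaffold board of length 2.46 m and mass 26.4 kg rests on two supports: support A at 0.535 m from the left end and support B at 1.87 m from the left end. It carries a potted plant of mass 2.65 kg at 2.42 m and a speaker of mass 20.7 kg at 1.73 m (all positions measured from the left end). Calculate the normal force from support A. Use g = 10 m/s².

R_A ≈ 137 N

Take moments about support B.
Beam weight: 26.4 × 10 = 264 N down at 1.23 m → arm 0.64 m, τ = 264 × 0.64 = 169 N·m counterclockwise.
Potted plant: 2.65 × 10 = 26.5 N down at 2.42 m → arm 0.55 m, τ = 26.5 × 0.55 = 14.58 N·m clockwise.
Speaker: 20.7 × 10 = 207 N down at 1.73 m → arm 0.14 m, τ = 207 × 0.14 = 28.98 N·m counterclockwise.
Net load moment about support B = 183.4 N·m counterclockwise.
Reaction R at support A is upward at 0.535 m, arm 1.335 m → moment R × 1.335 clockwise.
Setting net torque to zero: R × 1.335 = 183.4 → R = 137 N.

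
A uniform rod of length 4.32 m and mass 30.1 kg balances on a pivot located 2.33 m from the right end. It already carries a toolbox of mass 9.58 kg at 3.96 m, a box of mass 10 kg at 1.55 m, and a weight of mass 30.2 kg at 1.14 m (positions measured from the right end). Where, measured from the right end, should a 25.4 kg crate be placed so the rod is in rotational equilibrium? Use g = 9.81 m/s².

x ≈ 3.64 m from the right end

Taking torques about the pivot (at 2.33 m from the right end):
Beam weight: 30.1 × 9.81 = 295.3 N down at 2.16 m → arm 0.17 m, τ = 295.3 × 0.17 = 50.2 N·m clockwise.
Toolbox: 9.58 × 9.81 = 93.98 N down at 3.96 m → arm 1.63 m, τ = 93.98 × 1.63 = 153.2 N·m counterclockwise.
Box: 10 × 9.81 = 98.1 N down at 1.55 m → arm 0.78 m, τ = 98.1 × 0.78 = 76.52 N·m clockwise.
Weight: 30.2 × 9.81 = 296.3 N down at 1.14 m → arm 1.19 m, τ = 296.3 × 1.19 = 352.6 N·m clockwise.
Net moment of existing loads = 326.1 N·m clockwise.
The crate weighs 25.4 × 9.81 = 249.2 N and must supply an equal counterclockwise moment, so its lever arm about the pivot is 326.1 / 249.2 = 1.31 m.
That puts it at 2.33 + 1.31 = 3.64 m from the right end.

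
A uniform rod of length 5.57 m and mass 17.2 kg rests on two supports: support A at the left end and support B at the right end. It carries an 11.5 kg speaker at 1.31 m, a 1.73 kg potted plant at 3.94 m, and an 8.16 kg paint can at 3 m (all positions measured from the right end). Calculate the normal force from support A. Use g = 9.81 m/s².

R_A ≈ 166 N

Choose support B as the axis so its reaction then has zero moment arm.
Beam weight: 17.2 × 9.81 = 168.7 N down at 2.785 m → arm 2.785 m, τ = 168.7 × 2.785 = 469.8 N·m counterclockwise.
Speaker: 11.5 × 9.81 = 112.8 N down at 1.31 m → arm 1.31 m, τ = 112.8 × 1.31 = 147.8 N·m counterclockwise.
Potted plant: 1.73 × 9.81 = 16.97 N down at 3.94 m → arm 3.94 m, τ = 16.97 × 3.94 = 66.86 N·m counterclockwise.
Paint can: 8.16 × 9.81 = 80.05 N down at 3 m → arm 3 m, τ = 80.05 × 3 = 240.1 N·m counterclockwise.
Net load moment about support B = 924.6 N·m counterclockwise.
Reaction R at support A is upward at 5.57 m, arm 5.57 m → moment R × 5.57 clockwise.
Setting net torque to zero: R × 5.57 = 924.6 → R = 166 N.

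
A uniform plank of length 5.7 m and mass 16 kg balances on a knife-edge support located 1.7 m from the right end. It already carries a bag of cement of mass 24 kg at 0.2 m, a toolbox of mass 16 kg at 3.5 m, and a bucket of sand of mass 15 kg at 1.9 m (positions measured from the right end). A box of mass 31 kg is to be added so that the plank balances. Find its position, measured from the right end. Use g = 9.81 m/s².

x ≈ 1.24 m from the right end

Take moments about the knife-edge support (at 1.7 m from the right end).
Beam weight: 16 × 9.81 = 157 N down at 2.85 m → arm 1.15 m, τ = 157 × 1.15 = 180.5 N·m counterclockwise.
Bag of cement: 24 × 9.81 = 235.4 N down at 0.2 m → arm 1.5 m, τ = 235.4 × 1.5 = 353.1 N·m clockwise.
Toolbox: 16 × 9.81 = 157 N down at 3.5 m → arm 1.8 m, τ = 157 × 1.8 = 282.6 N·m counterclockwise.
Bucket of sand: 15 × 9.81 = 147.2 N down at 1.9 m → arm 0.2 m, τ = 147.2 × 0.2 = 29.44 N·m counterclockwise.
Net moment of existing loads = 139.4 N·m counterclockwise.
The box weighs 31 × 9.81 = 304.1 N and must supply an equal clockwise moment, so its lever arm about the knife-edge support is 139.4 / 304.1 = 0.458 m.
That puts it at 1.7 − 0.458 = 1.24 m from the right end.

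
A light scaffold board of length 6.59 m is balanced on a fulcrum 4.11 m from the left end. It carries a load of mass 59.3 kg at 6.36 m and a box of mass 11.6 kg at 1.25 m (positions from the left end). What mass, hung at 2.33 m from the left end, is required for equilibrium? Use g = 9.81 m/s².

Choose the fulcrum (at 4.11 m from the left end) as the axis so the support reaction has zero arm there.
Load: 59.3 × 9.81 = 581.7 N down at 6.36 m → arm 2.25 m, τ = 581.7 × 2.25 = 1309 N·m clockwise.
Box: 11.6 × 9.81 = 113.8 N down at 1.25 m → arm 2.86 m, τ = 113.8 × 2.86 = 325.5 N·m counterclockwise.
Net moment of known loads = 983.5 N·m clockwise.
An unknown mass m at 2.33 m has arm 1.78 m; its moment is m·g·1.78 counterclockwise.
Setting net torque to zero: m × 9.81 × 1.78 = 983.5 → m = 983.5 / (9.81 × 1.78) = 56.3 kg.

m ≈ 56.3 kg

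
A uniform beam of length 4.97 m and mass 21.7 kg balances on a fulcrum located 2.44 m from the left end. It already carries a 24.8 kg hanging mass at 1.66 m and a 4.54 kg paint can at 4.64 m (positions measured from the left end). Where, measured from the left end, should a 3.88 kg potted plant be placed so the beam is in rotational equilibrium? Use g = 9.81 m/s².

x ≈ 4.6 m from the left end

Sum moments about the fulcrum (at 2.44 m from the left end) (the support reaction has zero arm there).
Beam weight: 21.7 × 9.81 = 212.9 N down at 2.485 m → arm 0.045 m, τ = 212.9 × 0.045 = 9.581 N·m clockwise.
Hanging mass: 24.8 × 9.81 = 243.3 N down at 1.66 m → arm 0.78 m, τ = 243.3 × 0.78 = 189.8 N·m counterclockwise.
Paint can: 4.54 × 9.81 = 44.54 N down at 4.64 m → arm 2.2 m, τ = 44.54 × 2.2 = 97.99 N·m clockwise.
Net moment of existing loads = 82.23 N·m counterclockwise.
The potted plant weighs 3.88 × 9.81 = 38.06 N and must supply an equal clockwise moment, so its lever arm about the fulcrum is 82.23 / 38.06 = 2.16 m.
That puts it at 2.44 + 2.16 = 4.6 m from the left end.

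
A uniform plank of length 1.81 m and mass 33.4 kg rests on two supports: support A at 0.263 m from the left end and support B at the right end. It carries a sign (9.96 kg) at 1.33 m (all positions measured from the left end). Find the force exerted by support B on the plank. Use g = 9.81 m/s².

Sum moments about support A (its reaction then has zero moment arm).
Beam weight: 33.4 × 9.81 = 327.7 N down at 0.905 m → arm 0.642 m, τ = 327.7 × 0.642 = 210.4 N·m clockwise.
Sign: 9.96 × 9.81 = 97.71 N down at 1.33 m → arm 1.067 m, τ = 97.71 × 1.067 = 104.3 N·m clockwise.
Net load moment about support A = 314.7 N·m clockwise.
Reaction R at support B is upward at 1.81 m, arm 1.547 m → moment R × 1.547 counterclockwise.
Balancing moments: R × 1.547 = 314.7, giving R = 203 N.

R_B ≈ 203 N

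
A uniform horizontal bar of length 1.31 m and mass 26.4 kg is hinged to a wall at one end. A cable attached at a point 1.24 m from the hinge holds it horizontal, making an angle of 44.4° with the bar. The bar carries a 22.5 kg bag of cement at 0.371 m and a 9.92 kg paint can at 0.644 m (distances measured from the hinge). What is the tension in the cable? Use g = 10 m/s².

T ≈ 369 N

Sum moments about the hinge (the unknown hinge reaction has zero arm there).
Beam weight: 26.4 × 10 = 264 N down at 0.655 m → arm 0.655 m, τ = 264 × 0.655 = 172.9 N·m clockwise.
Bag of cement: 22.5 × 10 = 225 N down at 0.371 m → arm 0.371 m, τ = 225 × 0.371 = 83.47 N·m clockwise.
Paint can: 9.92 × 10 = 99.2 N down at 0.644 m → arm 0.644 m, τ = 99.2 × 0.644 = 63.88 N·m clockwise.
Total clockwise load moment = 320.2 N·m.
The cable tension T acts at 1.24 m; only its component perpendicular to the bar, T sinθ, produces torque. sin 44.4° = 0.6997.
For rotational equilibrium, T × 1.24 × 0.6997 = 320.2, so T = 320.2 / 0.8676 = 369 N.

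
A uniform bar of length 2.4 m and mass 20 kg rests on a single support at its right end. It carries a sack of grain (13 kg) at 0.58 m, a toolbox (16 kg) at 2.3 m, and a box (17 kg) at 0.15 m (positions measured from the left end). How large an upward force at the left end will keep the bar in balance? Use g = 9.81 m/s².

About the right end:
Beam weight: 20 × 9.81 = 196.2 N down at 1.2 m → arm 1.2 m, τ = 196.2 × 1.2 = 235.4 N·m counterclockwise.
Sack of grain: 13 × 9.81 = 127.5 N down at 0.58 m → arm 1.82 m, τ = 127.5 × 1.82 = 232.1 N·m counterclockwise.
Toolbox: 16 × 9.81 = 157 N down at 2.3 m → arm 0.1 m, τ = 157 × 0.1 = 15.7 N·m counterclockwise.
Box: 17 × 9.81 = 166.8 N down at 0.15 m → arm 2.25 m, τ = 166.8 × 2.25 = 375.3 N·m counterclockwise.
Net moment of the loads = 858.5 N·m counterclockwise.
The upward force F acts at the left end, arm 2.4 m, giving F × 2.4 clockwise.
Balancing moments: F × 2.4 = 858.5, giving F = 858.5 / 2.4 = 358 N.

F ≈ 358 N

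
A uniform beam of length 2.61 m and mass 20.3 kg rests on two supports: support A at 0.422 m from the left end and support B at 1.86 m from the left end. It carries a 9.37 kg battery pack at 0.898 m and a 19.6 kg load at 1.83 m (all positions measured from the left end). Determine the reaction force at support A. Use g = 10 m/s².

Taking torques about support B:
Beam weight: 20.3 × 10 = 203 N down at 1.305 m → arm 0.555 m, τ = 203 × 0.555 = 112.7 N·m counterclockwise.
Battery pack: 9.37 × 10 = 93.7 N down at 0.898 m → arm 0.962 m, τ = 93.7 × 0.962 = 90.14 N·m counterclockwise.
Load: 19.6 × 10 = 196 N down at 1.83 m → arm 0.03 m, τ = 196 × 0.03 = 5.88 N·m counterclockwise.
Net load moment about support B = 208.7 N·m counterclockwise.
Reaction R at support A is upward at 0.422 m, arm 1.438 m → moment R × 1.438 clockwise.
Balancing moments: R × 1.438 = 208.7, giving R = 145 N.

R_A ≈ 145 N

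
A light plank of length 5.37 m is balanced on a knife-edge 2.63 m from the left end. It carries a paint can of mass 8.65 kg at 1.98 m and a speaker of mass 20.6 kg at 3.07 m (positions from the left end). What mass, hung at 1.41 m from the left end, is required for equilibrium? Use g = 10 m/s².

m ≈ 2.82 kg

Sum moments about the knife-edge (at 2.63 m from the left end) (the support reaction has zero arm there).
Paint can: 8.65 × 10 = 86.5 N down at 1.98 m → arm 0.65 m, τ = 86.5 × 0.65 = 56.23 N·m counterclockwise.
Speaker: 20.6 × 10 = 206 N down at 3.07 m → arm 0.44 m, τ = 206 × 0.44 = 90.64 N·m clockwise.
Net moment of known loads = 34.41 N·m clockwise.
An unknown mass m at 1.41 m has arm 1.22 m; its moment is m·g·1.22 counterclockwise.
Setting net torque to zero: m × 10 × 1.22 = 34.41 → m = 34.41 / (10 × 1.22) = 2.82 kg.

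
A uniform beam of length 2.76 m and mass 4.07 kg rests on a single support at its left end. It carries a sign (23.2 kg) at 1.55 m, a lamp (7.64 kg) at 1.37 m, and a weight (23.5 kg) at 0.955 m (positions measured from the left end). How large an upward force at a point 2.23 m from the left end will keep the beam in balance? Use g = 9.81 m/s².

F ≈ 328 N

Taking torques about the left end:
Beam weight: 4.07 × 9.81 = 39.93 N down at 1.38 m → arm 1.38 m, τ = 39.93 × 1.38 = 55.1 N·m clockwise.
Sign: 23.2 × 9.81 = 227.6 N down at 1.55 m → arm 1.55 m, τ = 227.6 × 1.55 = 352.8 N·m clockwise.
Lamp: 7.64 × 9.81 = 74.95 N down at 1.37 m → arm 1.37 m, τ = 74.95 × 1.37 = 102.7 N·m clockwise.
Weight: 23.5 × 9.81 = 230.5 N down at 0.955 m → arm 0.955 m, τ = 230.5 × 0.955 = 220.1 N·m clockwise.
Net moment of the loads = 730.7 N·m clockwise.
The upward force F acts at a point 2.23 m from the left end, arm 2.23 m, giving F × 2.23 counterclockwise.
Balancing moments: F × 2.23 = 730.7, giving F = 730.7 / 2.23 = 328 N.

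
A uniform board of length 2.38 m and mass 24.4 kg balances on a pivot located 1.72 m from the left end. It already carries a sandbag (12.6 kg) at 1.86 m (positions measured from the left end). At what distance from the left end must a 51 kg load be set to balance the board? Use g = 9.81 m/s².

x ≈ 1.94 m from the left end

Sum moments about the pivot (at 1.72 m from the left end) (the support reaction has zero arm there).
Beam weight: 24.4 × 9.81 = 239.4 N down at 1.19 m → arm 0.53 m, τ = 239.4 × 0.53 = 126.9 N·m counterclockwise.
Sandbag: 12.6 × 9.81 = 123.6 N down at 1.86 m → arm 0.14 m, τ = 123.6 × 0.14 = 17.3 N·m clockwise.
Net moment of existing loads = 109.6 N·m counterclockwise.
The load weighs 51 × 9.81 = 500.3 N and must supply an equal clockwise moment, so its lever arm about the pivot is 109.6 / 500.3 = 0.219 m.
That puts it at 1.72 + 0.219 = 1.94 m from the left end.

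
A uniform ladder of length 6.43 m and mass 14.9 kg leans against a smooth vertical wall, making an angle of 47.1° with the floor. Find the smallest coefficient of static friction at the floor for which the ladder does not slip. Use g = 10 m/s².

About the foot of the ladder:
Ladder weight 14.9×10 = 149 N acts at 3.215 m along the ladder; its horizontal arm is 3.215·cos47.1° = 2.189 m → τ = 326.2 N·m clockwise.
Wall normal N acts horizontally at the top; its moment arm is the height L sinθ = 6.43·sin47.1° = 4.71 m, counterclockwise.
Balancing moments: N × 4.71 = 326.2, giving N = 69.26 N.
ΣFx = 0 ⇒ f = N_wall = 69.26 N. ΣFy = 0 ⇒ N_floor = 149 N.
μ_min = f / N_floor = 69.26 / 149 = 0.465.

μ_min ≈ 0.465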